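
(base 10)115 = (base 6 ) 311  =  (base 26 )4b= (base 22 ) 55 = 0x73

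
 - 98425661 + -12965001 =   -  111390662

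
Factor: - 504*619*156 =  - 2^5*3^3*7^1 *13^1*619^1 = - 48668256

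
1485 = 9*165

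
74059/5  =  14811 + 4/5=14811.80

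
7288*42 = 306096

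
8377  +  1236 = 9613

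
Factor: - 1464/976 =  - 2^( - 1)*3^1 = - 3/2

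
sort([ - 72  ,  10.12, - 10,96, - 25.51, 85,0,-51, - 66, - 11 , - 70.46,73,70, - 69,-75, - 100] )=[ - 100,-75, - 72,-70.46, - 69 ,-66, - 51, - 25.51,-11, - 10,0,10.12, 70,73,  85, 96 ] 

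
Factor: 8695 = 5^1*37^1* 47^1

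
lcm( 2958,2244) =65076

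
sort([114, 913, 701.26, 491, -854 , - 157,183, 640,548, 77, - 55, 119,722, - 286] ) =[ - 854,-286,-157, - 55, 77, 114,  119,183, 491, 548, 640,701.26, 722, 913]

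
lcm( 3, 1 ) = 3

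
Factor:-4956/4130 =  - 6/5 = - 2^1*3^1*5^(- 1 ) 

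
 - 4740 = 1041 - 5781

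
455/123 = 3 + 86/123  =  3.70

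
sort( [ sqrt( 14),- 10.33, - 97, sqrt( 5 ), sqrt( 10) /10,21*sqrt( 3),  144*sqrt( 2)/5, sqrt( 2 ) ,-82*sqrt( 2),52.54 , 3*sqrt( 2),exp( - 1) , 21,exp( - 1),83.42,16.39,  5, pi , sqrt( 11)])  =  [ - 82*sqrt(2),-97, - 10.33 , sqrt(10)/10, exp( - 1 ),exp(-1), sqrt( 2), sqrt( 5 ), pi,sqrt (11),sqrt( 14 ), 3*sqrt( 2),5, 16.39 , 21 , 21*sqrt( 3) , 144*sqrt(2 )/5 , 52.54, 83.42] 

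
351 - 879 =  - 528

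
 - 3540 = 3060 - 6600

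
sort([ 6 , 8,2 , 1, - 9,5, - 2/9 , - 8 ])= [ - 9 , - 8,  -  2/9, 1,2,5,6,8] 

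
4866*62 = 301692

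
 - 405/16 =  - 26+11/16= - 25.31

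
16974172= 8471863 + 8502309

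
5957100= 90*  66190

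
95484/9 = 31828/3 = 10609.33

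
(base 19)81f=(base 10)2922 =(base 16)B6A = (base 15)cec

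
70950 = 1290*55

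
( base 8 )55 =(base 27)1i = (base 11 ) 41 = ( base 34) 1B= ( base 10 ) 45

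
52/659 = 52/659 = 0.08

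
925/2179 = 925/2179 = 0.42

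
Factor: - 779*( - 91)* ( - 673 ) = -7^1*13^1 * 19^1*41^1*673^1 = - 47708297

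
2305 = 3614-1309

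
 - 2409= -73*33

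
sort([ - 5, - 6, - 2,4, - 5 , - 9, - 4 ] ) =[-9, - 6, - 5, - 5, - 4,- 2,4] 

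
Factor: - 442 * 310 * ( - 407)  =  2^2*5^1*11^1*13^1*17^1*31^1*37^1 = 55767140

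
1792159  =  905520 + 886639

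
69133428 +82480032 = 151613460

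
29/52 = 29/52 = 0.56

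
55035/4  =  13758 + 3/4   =  13758.75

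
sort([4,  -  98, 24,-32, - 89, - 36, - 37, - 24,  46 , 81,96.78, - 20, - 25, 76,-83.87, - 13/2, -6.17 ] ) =[- 98, - 89 , -83.87, - 37,-36,-32, - 25, - 24, - 20,  -  13/2, - 6.17, 4,24,  46,76,81,  96.78 ] 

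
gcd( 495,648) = 9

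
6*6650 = 39900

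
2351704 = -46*( - 51124 ) 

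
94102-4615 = 89487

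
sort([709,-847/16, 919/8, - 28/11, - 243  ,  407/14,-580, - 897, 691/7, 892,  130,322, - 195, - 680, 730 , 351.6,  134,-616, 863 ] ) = [ - 897,  -  680, - 616, - 580 ,-243, - 195, - 847/16,  -  28/11,407/14, 691/7,919/8,130, 134,322, 351.6,  709,  730,  863 , 892] 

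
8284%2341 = 1261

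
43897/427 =102 + 49/61 = 102.80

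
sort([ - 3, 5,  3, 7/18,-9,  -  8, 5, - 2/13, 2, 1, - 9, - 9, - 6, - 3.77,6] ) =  [ - 9,-9, - 9,-8, - 6 , - 3.77, - 3, - 2/13,  7/18, 1, 2, 3, 5, 5, 6]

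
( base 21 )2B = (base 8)65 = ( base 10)53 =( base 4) 311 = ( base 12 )45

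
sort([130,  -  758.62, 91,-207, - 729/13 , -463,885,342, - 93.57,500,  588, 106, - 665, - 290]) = [ - 758.62,-665, - 463, - 290, - 207, - 93.57, - 729/13,91,106,130,342,500, 588 , 885]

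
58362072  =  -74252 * ( - 786)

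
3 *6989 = 20967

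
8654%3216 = 2222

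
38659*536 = 20721224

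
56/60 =14/15  =  0.93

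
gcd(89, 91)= 1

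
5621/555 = 5621/555= 10.13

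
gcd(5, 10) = 5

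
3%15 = 3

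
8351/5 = 1670 +1/5 = 1670.20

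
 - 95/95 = - 1= - 1.00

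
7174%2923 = 1328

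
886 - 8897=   -  8011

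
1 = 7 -6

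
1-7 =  - 6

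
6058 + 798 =6856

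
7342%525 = 517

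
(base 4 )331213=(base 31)436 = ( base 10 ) 3943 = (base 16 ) F67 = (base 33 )3kg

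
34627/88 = 34627/88= 393.49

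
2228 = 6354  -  4126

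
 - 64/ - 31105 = 64/31105 = 0.00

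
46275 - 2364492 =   -  2318217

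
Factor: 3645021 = 3^1*17^1 * 71471^1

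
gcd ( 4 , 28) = 4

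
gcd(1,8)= 1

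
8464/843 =10 + 34/843 = 10.04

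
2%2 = 0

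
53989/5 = 53989/5 = 10797.80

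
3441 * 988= 3399708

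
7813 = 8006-193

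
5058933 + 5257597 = 10316530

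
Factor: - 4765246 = -2^1*349^1*6827^1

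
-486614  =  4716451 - 5203065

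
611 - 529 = 82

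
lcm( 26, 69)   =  1794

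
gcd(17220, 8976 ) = 12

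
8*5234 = 41872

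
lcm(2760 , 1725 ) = 13800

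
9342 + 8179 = 17521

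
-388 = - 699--311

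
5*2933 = 14665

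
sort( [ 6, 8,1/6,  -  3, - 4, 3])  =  [  -  4, - 3,1/6, 3, 6,8]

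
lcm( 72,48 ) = 144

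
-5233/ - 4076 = 5233/4076 = 1.28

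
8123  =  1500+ 6623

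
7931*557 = 4417567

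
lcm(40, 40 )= 40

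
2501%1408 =1093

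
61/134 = 61/134 = 0.46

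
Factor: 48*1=2^4*3^1 = 48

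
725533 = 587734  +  137799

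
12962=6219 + 6743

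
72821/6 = 12136 + 5/6= 12136.83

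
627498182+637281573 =1264779755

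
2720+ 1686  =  4406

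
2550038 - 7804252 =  - 5254214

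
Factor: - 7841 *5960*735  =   - 2^3*3^1*5^2*7^2*149^1* 7841^1 = - 34348284600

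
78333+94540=172873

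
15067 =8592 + 6475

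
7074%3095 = 884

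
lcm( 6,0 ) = 0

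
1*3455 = 3455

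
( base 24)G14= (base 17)1egd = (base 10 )9244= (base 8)22034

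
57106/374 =152+129/187 = 152.69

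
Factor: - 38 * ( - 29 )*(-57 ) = - 62814=- 2^1 * 3^1*19^2*29^1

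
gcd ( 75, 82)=1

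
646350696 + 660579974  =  1306930670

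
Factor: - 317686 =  - 2^1*158843^1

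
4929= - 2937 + 7866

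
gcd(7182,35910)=7182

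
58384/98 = 595+37/49 = 595.76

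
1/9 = 1/9 = 0.11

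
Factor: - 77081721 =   -  3^1*25693907^1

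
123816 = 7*17688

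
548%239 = 70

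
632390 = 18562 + 613828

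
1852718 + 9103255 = 10955973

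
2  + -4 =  - 2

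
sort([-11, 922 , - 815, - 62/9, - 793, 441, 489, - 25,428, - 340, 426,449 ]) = [ - 815,- 793, - 340,-25, - 11, - 62/9,426,  428 , 441 , 449, 489, 922 ]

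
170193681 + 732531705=902725386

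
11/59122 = 11/59122 = 0.00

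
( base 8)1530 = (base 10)856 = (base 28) 12g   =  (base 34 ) P6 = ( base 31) rj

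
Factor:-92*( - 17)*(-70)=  -109480 = - 2^3*5^1  *7^1 * 17^1*23^1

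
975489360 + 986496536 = 1961985896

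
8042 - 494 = 7548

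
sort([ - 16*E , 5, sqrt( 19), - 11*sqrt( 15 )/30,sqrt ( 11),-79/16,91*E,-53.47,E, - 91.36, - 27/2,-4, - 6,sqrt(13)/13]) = [-91.36,-53.47,-16*E, - 27/2, - 6, - 79/16, - 4, - 11 *sqrt(15) /30, sqrt( 13 )/13,E , sqrt( 11 ),sqrt( 19),5 , 91*E]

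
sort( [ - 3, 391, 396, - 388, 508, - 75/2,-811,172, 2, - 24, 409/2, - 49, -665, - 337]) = [-811, - 665, - 388,  -  337, -49,-75/2, - 24, -3,2, 172, 409/2, 391,396, 508]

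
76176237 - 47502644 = 28673593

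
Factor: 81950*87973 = 2^1*5^2*11^1*149^1*87973^1= 7209387350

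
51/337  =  51/337=   0.15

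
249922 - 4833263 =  - 4583341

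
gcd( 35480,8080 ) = 40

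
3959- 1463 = 2496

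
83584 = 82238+1346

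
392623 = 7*56089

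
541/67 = 8 + 5/67 = 8.07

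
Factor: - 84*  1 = - 84 = - 2^2*3^1* 7^1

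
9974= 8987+987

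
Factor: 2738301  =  3^1*227^1*4021^1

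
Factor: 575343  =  3^4* 7103^1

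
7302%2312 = 366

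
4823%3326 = 1497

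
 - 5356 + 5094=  - 262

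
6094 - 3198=2896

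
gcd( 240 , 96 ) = 48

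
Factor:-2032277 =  - 13^1*156329^1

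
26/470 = 13/235 =0.06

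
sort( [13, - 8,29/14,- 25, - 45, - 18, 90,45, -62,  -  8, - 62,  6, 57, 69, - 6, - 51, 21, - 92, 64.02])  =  [- 92, - 62, - 62, - 51,  -  45, -25, - 18, - 8,  -  8, - 6, 29/14,6, 13, 21,45, 57, 64.02,69, 90 ]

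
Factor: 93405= 3^1 *5^1*13^1*479^1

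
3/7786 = 3/7786 = 0.00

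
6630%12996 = 6630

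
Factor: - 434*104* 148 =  - 6680128 = - 2^6*7^1*13^1*31^1 *37^1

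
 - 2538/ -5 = 2538/5= 507.60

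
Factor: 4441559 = 53^1*181^1*463^1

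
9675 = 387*25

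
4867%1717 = 1433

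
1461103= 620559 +840544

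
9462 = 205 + 9257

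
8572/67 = 127 + 63/67 = 127.94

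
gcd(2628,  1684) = 4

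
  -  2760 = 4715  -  7475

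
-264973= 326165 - 591138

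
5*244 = 1220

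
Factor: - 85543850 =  - 2^1*5^2*7^1*244411^1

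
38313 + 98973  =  137286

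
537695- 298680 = 239015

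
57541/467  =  57541/467 = 123.21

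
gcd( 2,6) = 2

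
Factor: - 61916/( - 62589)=92/93 = 2^2 *3^( - 1) * 23^1*31^( - 1 ) 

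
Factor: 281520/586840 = 2^1*3^2*23^1*863^(-1 ) = 414/863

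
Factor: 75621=3^1 * 7^1*13^1*277^1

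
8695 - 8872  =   - 177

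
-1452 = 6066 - 7518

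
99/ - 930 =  - 1+277/310 = - 0.11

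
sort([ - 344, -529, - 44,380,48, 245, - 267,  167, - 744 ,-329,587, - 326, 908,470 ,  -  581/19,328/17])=[ - 744, - 529, - 344,-329, - 326, - 267, - 44 , - 581/19,328/17,  48,167, 245, 380, 470,587 , 908 ]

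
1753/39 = 44 + 37/39 = 44.95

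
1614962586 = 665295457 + 949667129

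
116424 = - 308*( - 378 ) 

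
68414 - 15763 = 52651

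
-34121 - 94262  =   - 128383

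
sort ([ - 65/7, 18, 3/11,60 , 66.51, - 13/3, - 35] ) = [ - 35, - 65/7, - 13/3, 3/11, 18, 60, 66.51]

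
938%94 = 92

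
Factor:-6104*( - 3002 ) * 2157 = 2^4 * 3^1*7^1*19^1*79^1*109^1*719^1 = 39525316656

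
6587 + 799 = 7386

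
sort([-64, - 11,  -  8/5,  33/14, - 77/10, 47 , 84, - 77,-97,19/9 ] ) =[ - 97, - 77, - 64, - 11,-77/10 , - 8/5, 19/9, 33/14,47 , 84] 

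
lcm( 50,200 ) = 200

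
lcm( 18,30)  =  90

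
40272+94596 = 134868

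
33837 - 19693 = 14144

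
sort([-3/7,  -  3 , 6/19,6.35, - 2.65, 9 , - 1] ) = [ - 3,-2.65, - 1,-3/7 , 6/19 , 6.35 , 9] 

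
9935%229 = 88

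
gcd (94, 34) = 2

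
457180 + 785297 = 1242477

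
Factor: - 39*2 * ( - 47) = 2^1*3^1*13^1*47^1=3666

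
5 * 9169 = 45845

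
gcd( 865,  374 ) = 1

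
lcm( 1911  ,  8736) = 61152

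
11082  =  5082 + 6000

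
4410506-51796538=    - 47386032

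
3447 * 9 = 31023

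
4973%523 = 266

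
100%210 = 100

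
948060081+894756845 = 1842816926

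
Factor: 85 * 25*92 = 195500 = 2^2*5^3*17^1 * 23^1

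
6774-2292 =4482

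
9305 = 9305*1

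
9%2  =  1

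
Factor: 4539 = 3^1*17^1*89^1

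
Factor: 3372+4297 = 7669  =  7669^1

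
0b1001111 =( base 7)142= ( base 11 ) 72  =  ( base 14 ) 59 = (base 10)79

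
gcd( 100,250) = 50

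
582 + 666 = 1248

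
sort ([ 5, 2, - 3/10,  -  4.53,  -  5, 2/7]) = [ - 5, - 4.53,- 3/10, 2/7, 2, 5]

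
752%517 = 235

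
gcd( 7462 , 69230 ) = 14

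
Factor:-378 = - 2^1*3^3*7^1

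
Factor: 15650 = 2^1*5^2*313^1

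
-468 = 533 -1001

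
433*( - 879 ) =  - 380607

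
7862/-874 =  - 3931/437  =  -9.00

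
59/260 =59/260 = 0.23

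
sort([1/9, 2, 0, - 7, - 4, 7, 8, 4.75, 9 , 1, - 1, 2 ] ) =[ - 7 , - 4, - 1, 0, 1/9 , 1, 2,2,4.75,7, 8,  9]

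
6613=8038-1425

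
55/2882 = 5/262 = 0.02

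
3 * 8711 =26133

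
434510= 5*86902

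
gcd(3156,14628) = 12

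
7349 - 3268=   4081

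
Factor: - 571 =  - 571^1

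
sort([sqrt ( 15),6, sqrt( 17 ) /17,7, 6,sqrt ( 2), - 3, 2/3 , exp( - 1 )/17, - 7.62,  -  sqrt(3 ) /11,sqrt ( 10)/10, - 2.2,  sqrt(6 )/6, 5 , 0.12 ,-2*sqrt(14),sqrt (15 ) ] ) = [ - 7.62, - 2*sqrt(14 ),  -  3, - 2.2, - sqrt(3) /11, exp( - 1 ) /17, 0.12,  sqrt( 17)/17,  sqrt(10 ) /10, sqrt(6)/6, 2/3, sqrt(2 ), sqrt(15 ), sqrt( 15 ),  5, 6,6,7 ]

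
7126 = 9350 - 2224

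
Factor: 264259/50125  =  659/125 = 5^(-3 )*659^1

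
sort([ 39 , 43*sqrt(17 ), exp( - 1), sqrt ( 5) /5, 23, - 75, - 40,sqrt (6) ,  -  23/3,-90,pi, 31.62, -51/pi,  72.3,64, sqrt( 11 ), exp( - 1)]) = [ - 90, - 75, - 40, -51/pi,-23/3, exp(-1), exp( - 1), sqrt(  5) /5,sqrt( 6 ),pi, sqrt(11), 23,  31.62 , 39, 64,72.3,43*sqrt(17) ]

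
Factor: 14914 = 2^1 *7457^1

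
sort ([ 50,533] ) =[ 50, 533 ]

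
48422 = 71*682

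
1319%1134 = 185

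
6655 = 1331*5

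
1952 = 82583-80631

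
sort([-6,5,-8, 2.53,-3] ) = [ - 8, - 6 , - 3,  2.53, 5 ]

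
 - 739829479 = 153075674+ - 892905153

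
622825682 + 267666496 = 890492178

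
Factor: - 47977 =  - 47977^1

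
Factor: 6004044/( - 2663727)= -2^2*3^5*11^( - 1 )*29^1*53^( - 1 )*71^1*1523^( - 1)= - 2001348/887909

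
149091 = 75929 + 73162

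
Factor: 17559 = 3^2*1951^1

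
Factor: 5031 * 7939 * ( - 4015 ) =  -  160363552635 = - 3^2 * 5^1*11^1*13^1*17^1 * 43^1*73^1*467^1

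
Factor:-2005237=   -13^1*73^1*2113^1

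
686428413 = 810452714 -124024301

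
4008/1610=2 + 394/805=2.49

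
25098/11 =2281 + 7/11 = 2281.64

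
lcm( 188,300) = 14100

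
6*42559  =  255354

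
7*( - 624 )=-4368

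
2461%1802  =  659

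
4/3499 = 4/3499= 0.00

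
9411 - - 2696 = 12107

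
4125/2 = 2062 + 1/2 = 2062.50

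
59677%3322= 3203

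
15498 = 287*54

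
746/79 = 9 + 35/79 =9.44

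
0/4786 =0 = 0.00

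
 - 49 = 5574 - 5623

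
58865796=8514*6914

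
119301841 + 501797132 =621098973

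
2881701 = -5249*( - 549)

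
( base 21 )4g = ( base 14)72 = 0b1100100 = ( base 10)100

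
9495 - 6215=3280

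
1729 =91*19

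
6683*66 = 441078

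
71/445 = 71/445 = 0.16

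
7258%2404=46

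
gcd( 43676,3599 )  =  61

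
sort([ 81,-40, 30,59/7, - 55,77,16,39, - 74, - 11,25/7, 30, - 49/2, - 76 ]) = [ - 76, - 74, - 55,  -  40, - 49/2, - 11, 25/7  ,  59/7,16,30,30,39,77,81]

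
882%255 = 117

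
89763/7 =12823 + 2/7 = 12823.29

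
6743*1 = 6743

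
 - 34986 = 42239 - 77225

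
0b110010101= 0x195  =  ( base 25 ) G5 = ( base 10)405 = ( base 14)20D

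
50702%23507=3688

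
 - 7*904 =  - 6328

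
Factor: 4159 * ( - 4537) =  - 13^1 * 349^1*4159^1 = - 18869383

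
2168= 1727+441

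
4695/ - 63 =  - 1565/21 = - 74.52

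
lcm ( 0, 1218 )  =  0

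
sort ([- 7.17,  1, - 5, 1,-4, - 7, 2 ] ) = [- 7.17,-7, - 5, -4,1, 1 , 2]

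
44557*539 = 24016223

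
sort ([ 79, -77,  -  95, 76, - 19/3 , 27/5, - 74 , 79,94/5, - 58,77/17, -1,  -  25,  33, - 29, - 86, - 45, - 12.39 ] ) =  [ - 95, - 86, - 77,-74, - 58 , - 45, - 29, - 25, - 12.39 , - 19/3,- 1,  77/17,27/5, 94/5  ,  33,76,79,79]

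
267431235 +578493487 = 845924722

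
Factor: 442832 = 2^4*13^1*2129^1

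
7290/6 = 1215 = 1215.00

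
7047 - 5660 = 1387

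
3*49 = 147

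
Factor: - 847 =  - 7^1*11^2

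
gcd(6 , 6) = 6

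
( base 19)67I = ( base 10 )2317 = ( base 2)100100001101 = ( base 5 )33232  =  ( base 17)805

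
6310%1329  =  994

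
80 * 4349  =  347920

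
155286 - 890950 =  - 735664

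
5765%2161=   1443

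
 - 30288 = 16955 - 47243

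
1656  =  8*207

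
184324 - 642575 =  - 458251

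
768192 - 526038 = 242154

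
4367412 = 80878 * 54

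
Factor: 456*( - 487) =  - 2^3*3^1*19^1*487^1 = - 222072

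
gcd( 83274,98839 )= 1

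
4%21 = 4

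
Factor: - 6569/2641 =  - 19^( - 1 )*139^ ( - 1) *6569^1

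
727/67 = 727/67 = 10.85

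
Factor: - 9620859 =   -  3^1*19^1*61^1*2767^1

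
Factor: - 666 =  - 2^1*3^2*37^1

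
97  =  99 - 2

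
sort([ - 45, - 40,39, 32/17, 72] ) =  [  -  45,-40,32/17,39,72]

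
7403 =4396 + 3007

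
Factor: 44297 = 11^1*4027^1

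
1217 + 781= 1998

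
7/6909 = 1/987 = 0.00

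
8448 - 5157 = 3291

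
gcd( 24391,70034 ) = 1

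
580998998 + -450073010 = 130925988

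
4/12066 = 2/6033 = 0.00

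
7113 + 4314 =11427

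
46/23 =2 = 2.00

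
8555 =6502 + 2053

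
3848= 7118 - 3270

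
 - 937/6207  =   - 1 + 5270/6207 = - 0.15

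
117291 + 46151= 163442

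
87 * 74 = 6438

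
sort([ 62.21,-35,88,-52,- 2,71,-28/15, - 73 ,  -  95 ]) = [ - 95, - 73, - 52, -35,-2, - 28/15,62.21, 71 , 88]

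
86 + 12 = 98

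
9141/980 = 9 + 321/980 = 9.33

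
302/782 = 151/391 =0.39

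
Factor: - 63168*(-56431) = 3564633408 = 2^6*3^1*  7^1*47^1*56431^1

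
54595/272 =200 + 195/272=200.72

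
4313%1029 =197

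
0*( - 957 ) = 0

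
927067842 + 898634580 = 1825702422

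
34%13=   8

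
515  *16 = 8240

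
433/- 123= - 4+59/123 =- 3.52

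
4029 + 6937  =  10966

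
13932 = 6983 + 6949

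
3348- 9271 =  - 5923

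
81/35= 81/35 = 2.31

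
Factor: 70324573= 11^1*107^1*149^1*401^1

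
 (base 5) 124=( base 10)39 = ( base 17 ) 25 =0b100111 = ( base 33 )16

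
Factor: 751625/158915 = 5^2*7^1*37^(  -  1)= 175/37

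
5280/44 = 120 = 120.00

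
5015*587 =2943805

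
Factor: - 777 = - 3^1*7^1 * 37^1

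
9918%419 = 281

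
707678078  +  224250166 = 931928244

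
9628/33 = 9628/33 = 291.76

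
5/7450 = 1/1490 = 0.00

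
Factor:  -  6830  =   - 2^1*5^1*683^1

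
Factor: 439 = 439^1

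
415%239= 176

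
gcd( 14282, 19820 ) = 2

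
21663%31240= 21663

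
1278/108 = 11 + 5/6  =  11.83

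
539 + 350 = 889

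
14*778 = 10892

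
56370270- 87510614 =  - 31140344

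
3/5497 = 3/5497 =0.00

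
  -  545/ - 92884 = 545/92884 = 0.01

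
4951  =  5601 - 650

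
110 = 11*10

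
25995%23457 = 2538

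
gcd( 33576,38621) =1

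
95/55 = 19/11 =1.73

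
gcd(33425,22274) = 7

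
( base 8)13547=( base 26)8MB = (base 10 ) 5991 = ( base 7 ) 23316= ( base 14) 227D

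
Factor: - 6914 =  - 2^1*3457^1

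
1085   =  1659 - 574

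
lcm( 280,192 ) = 6720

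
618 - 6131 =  - 5513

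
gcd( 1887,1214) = 1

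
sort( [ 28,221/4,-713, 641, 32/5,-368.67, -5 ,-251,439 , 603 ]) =[ - 713, - 368.67, - 251 , - 5, 32/5, 28,221/4,439,603,  641 ] 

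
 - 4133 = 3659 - 7792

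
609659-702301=- 92642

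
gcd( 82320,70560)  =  11760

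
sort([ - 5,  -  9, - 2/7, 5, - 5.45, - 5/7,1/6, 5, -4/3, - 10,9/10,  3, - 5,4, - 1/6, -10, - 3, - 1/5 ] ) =[-10, - 10,-9 , - 5.45,-5 ,-5, - 3, - 4/3, - 5/7,  -  2/7, - 1/5,-1/6, 1/6,9/10,3,4,5, 5]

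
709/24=29  +  13/24 = 29.54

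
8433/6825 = 1 + 536/2275 = 1.24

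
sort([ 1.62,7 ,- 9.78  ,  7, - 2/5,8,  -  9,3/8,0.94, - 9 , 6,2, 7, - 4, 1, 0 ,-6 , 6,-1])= [ - 9.78,-9,- 9, - 6, - 4, - 1, - 2/5,0 , 3/8, 0.94, 1, 1.62 , 2, 6,6,7 , 7 , 7, 8]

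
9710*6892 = 66921320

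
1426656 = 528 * 2702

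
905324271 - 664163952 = 241160319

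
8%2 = 0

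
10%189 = 10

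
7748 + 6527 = 14275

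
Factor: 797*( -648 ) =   -  2^3*3^4*797^1=- 516456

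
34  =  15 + 19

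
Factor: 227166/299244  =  37861/49874 =2^(- 1 )*11^( - 1)* 2267^(-1)* 37861^1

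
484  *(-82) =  - 39688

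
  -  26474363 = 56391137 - 82865500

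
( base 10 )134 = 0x86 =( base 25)59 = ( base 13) a4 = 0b10000110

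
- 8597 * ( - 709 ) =6095273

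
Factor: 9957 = 3^1 *3319^1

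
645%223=199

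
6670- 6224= 446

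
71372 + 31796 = 103168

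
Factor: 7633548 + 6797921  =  14431469 = 13^1*19^1*58427^1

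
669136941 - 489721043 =179415898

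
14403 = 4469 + 9934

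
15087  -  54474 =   -  39387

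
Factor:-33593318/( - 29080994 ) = 11^1 *53^( - 1)*113^1*13513^1*274349^( - 1) = 16796659/14540497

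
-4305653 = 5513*( - 781)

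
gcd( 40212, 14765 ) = 1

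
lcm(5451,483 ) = 38157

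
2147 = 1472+675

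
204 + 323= 527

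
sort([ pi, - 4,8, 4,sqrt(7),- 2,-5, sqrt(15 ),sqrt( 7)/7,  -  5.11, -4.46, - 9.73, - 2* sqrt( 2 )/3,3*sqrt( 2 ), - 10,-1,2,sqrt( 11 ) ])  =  [  -  10, - 9.73 ,  -  5.11, - 5,  -  4.46,-4,  -  2,  -  1, - 2*sqrt ( 2)/3,sqrt( 7 ) /7,2,sqrt(7),pi,  sqrt ( 11),sqrt(15 ),4,3*sqrt( 2 ),  8 ] 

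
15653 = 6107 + 9546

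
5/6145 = 1/1229 = 0.00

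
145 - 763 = -618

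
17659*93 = 1642287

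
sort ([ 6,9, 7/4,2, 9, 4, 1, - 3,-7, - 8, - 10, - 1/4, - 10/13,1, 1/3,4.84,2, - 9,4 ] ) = [  -  10, - 9, - 8,-7, - 3,-10/13, - 1/4,1/3, 1, 1,7/4,2, 2,4,4, 4.84,6,9,9]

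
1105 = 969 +136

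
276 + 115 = 391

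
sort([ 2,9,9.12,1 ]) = [1,2,9 , 9.12 ]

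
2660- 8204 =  - 5544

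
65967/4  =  16491 + 3/4 = 16491.75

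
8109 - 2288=5821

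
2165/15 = 144 + 1/3 = 144.33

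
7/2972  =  7/2972= 0.00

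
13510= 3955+9555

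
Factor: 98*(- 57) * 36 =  - 2^3*3^3*7^2*19^1=- 201096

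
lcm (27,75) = 675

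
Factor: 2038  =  2^1*1019^1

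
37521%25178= 12343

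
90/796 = 45/398 = 0.11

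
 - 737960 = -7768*95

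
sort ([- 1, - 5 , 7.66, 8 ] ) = [ - 5,-1,7.66, 8 ] 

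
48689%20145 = 8399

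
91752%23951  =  19899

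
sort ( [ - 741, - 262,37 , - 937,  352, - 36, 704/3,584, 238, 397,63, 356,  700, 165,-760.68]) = [ - 937, - 760.68,- 741, - 262, - 36 , 37, 63, 165 , 704/3, 238,  352,356, 397 , 584,700 ] 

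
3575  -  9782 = -6207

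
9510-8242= 1268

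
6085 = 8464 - 2379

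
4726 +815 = 5541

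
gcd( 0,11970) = 11970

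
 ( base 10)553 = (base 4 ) 20221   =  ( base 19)1a2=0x229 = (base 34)g9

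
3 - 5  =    -  2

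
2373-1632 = 741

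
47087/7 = 47087/7 = 6726.71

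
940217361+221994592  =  1162211953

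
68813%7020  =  5633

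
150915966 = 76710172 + 74205794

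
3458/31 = 3458/31 = 111.55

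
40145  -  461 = 39684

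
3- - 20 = 23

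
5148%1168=476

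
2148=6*358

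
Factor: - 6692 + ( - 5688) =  - 2^2 *5^1*619^1 = - 12380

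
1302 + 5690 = 6992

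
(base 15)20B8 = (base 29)86l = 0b1101100001011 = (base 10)6923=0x1b0b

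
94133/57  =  1651 + 26/57 = 1651.46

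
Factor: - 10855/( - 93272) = 2^( - 3)*5^1* 13^1*89^( - 1) * 131^(- 1)*167^1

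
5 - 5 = 0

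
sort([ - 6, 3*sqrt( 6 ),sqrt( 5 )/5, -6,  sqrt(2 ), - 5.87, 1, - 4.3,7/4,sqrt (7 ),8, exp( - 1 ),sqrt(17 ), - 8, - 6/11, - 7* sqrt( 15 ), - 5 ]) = [ - 7*sqrt(15 ), - 8, - 6, - 6, - 5.87, - 5, - 4.3, - 6/11,  exp( - 1 ),sqrt(5 )/5, 1, sqrt(2 ),  7/4,sqrt( 7),sqrt(17),3*sqrt(6 ),8 ] 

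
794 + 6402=7196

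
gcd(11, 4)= 1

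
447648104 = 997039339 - 549391235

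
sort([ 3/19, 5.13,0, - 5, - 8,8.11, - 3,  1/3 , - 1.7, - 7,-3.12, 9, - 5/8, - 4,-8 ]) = [ - 8, - 8, - 7 , - 5,  -  4, - 3.12 , - 3, - 1.7, - 5/8, 0,3/19,1/3,  5.13, 8.11,9] 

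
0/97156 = 0 = 0.00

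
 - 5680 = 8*(-710) 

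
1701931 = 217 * 7843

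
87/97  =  87/97 = 0.90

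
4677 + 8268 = 12945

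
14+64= 78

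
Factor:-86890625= - 5^6*67^1*83^1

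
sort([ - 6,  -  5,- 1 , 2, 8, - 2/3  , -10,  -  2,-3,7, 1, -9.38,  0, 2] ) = [ - 10 , - 9.38,  -  6, - 5,  -  3, - 2,-1, - 2/3, 0,1,2, 2, 7,8] 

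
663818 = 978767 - 314949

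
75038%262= 106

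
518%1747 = 518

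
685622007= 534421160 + 151200847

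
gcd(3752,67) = 67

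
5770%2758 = 254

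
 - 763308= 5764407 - 6527715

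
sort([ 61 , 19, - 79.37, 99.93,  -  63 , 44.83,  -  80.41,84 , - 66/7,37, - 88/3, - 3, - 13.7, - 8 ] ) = [ - 80.41,- 79.37, - 63, - 88/3,-13.7, - 66/7, - 8 , - 3 , 19, 37,44.83, 61, 84,99.93]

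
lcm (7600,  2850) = 22800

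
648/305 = 2 + 38/305 = 2.12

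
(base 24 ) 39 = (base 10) 81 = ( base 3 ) 10000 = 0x51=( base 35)2B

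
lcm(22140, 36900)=110700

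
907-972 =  - 65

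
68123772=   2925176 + 65198596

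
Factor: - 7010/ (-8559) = 2^1*3^( - 3)*5^1*317^( - 1)*701^1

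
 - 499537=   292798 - 792335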